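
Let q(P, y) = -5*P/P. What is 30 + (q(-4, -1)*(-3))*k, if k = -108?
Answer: -1590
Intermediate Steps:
q(P, y) = -5 (q(P, y) = -5*1 = -5)
30 + (q(-4, -1)*(-3))*k = 30 - 5*(-3)*(-108) = 30 + 15*(-108) = 30 - 1620 = -1590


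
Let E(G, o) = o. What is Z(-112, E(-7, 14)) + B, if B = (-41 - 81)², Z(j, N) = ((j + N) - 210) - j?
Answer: 14688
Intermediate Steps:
Z(j, N) = -210 + N (Z(j, N) = ((N + j) - 210) - j = (-210 + N + j) - j = -210 + N)
B = 14884 (B = (-122)² = 14884)
Z(-112, E(-7, 14)) + B = (-210 + 14) + 14884 = -196 + 14884 = 14688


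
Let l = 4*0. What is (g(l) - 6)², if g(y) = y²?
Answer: 36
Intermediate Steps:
l = 0
(g(l) - 6)² = (0² - 6)² = (0 - 6)² = (-6)² = 36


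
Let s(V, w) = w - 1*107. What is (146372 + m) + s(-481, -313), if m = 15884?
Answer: 161836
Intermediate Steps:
s(V, w) = -107 + w (s(V, w) = w - 107 = -107 + w)
(146372 + m) + s(-481, -313) = (146372 + 15884) + (-107 - 313) = 162256 - 420 = 161836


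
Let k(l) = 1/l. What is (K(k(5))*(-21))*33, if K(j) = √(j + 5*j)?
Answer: -693*√30/5 ≈ -759.14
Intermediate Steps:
K(j) = √6*√j (K(j) = √(6*j) = √6*√j)
(K(k(5))*(-21))*33 = ((√6*√(1/5))*(-21))*33 = ((√6*√(⅕))*(-21))*33 = ((√6*(√5/5))*(-21))*33 = ((√30/5)*(-21))*33 = -21*√30/5*33 = -693*√30/5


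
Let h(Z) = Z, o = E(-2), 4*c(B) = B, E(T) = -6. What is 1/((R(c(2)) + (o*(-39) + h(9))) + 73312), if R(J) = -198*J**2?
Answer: 2/147011 ≈ 1.3604e-5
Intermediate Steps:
c(B) = B/4
o = -6
1/((R(c(2)) + (o*(-39) + h(9))) + 73312) = 1/((-198*((1/4)*2)**2 + (-6*(-39) + 9)) + 73312) = 1/((-198*(1/2)**2 + (234 + 9)) + 73312) = 1/((-198*1/4 + 243) + 73312) = 1/((-99/2 + 243) + 73312) = 1/(387/2 + 73312) = 1/(147011/2) = 2/147011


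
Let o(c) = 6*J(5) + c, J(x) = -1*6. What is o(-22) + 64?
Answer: 6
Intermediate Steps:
J(x) = -6
o(c) = -36 + c (o(c) = 6*(-6) + c = -36 + c)
o(-22) + 64 = (-36 - 22) + 64 = -58 + 64 = 6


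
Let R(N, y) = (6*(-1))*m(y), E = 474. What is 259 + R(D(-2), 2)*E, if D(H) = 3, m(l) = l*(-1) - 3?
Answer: 14479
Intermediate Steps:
m(l) = -3 - l (m(l) = -l - 3 = -3 - l)
R(N, y) = 18 + 6*y (R(N, y) = (6*(-1))*(-3 - y) = -6*(-3 - y) = 18 + 6*y)
259 + R(D(-2), 2)*E = 259 + (18 + 6*2)*474 = 259 + (18 + 12)*474 = 259 + 30*474 = 259 + 14220 = 14479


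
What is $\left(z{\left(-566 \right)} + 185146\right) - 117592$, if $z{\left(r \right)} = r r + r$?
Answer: $387344$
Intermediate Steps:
$z{\left(r \right)} = r + r^{2}$ ($z{\left(r \right)} = r^{2} + r = r + r^{2}$)
$\left(z{\left(-566 \right)} + 185146\right) - 117592 = \left(- 566 \left(1 - 566\right) + 185146\right) - 117592 = \left(\left(-566\right) \left(-565\right) + 185146\right) - 117592 = \left(319790 + 185146\right) - 117592 = 504936 - 117592 = 387344$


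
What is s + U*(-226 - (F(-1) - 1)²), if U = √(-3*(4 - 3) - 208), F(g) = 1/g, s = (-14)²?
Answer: 196 - 230*I*√211 ≈ 196.0 - 3340.9*I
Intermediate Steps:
s = 196
U = I*√211 (U = √(-3*1 - 208) = √(-3 - 208) = √(-211) = I*√211 ≈ 14.526*I)
s + U*(-226 - (F(-1) - 1)²) = 196 + (I*√211)*(-226 - (1/(-1) - 1)²) = 196 + (I*√211)*(-226 - (-1 - 1)²) = 196 + (I*√211)*(-226 - 1*(-2)²) = 196 + (I*√211)*(-226 - 1*4) = 196 + (I*√211)*(-226 - 4) = 196 + (I*√211)*(-230) = 196 - 230*I*√211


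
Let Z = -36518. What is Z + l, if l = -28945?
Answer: -65463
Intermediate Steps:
Z + l = -36518 - 28945 = -65463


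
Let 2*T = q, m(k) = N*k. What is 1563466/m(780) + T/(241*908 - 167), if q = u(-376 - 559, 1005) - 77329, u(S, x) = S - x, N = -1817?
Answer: -1442179096/1122824235 ≈ -1.2844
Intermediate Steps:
m(k) = -1817*k
q = -79269 (q = ((-376 - 559) - 1*1005) - 77329 = (-935 - 1005) - 77329 = -1940 - 77329 = -79269)
T = -79269/2 (T = (½)*(-79269) = -79269/2 ≈ -39635.)
1563466/m(780) + T/(241*908 - 167) = 1563466/((-1817*780)) - 79269/(2*(241*908 - 167)) = 1563466/(-1417260) - 79269/(2*(218828 - 167)) = 1563466*(-1/1417260) - 79269/2/218661 = -781733/708630 - 79269/2*1/218661 = -781733/708630 - 26423/145774 = -1442179096/1122824235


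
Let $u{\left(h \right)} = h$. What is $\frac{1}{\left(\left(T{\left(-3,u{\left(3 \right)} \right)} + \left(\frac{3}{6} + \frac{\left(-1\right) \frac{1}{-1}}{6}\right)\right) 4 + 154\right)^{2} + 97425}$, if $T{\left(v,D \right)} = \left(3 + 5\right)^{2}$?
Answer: $\frac{9}{2409469} \approx 3.7353 \cdot 10^{-6}$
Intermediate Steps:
$T{\left(v,D \right)} = 64$ ($T{\left(v,D \right)} = 8^{2} = 64$)
$\frac{1}{\left(\left(T{\left(-3,u{\left(3 \right)} \right)} + \left(\frac{3}{6} + \frac{\left(-1\right) \frac{1}{-1}}{6}\right)\right) 4 + 154\right)^{2} + 97425} = \frac{1}{\left(\left(64 + \left(\frac{3}{6} + \frac{\left(-1\right) \frac{1}{-1}}{6}\right)\right) 4 + 154\right)^{2} + 97425} = \frac{1}{\left(\left(64 + \left(3 \cdot \frac{1}{6} + \left(-1\right) \left(-1\right) \frac{1}{6}\right)\right) 4 + 154\right)^{2} + 97425} = \frac{1}{\left(\left(64 + \left(\frac{1}{2} + 1 \cdot \frac{1}{6}\right)\right) 4 + 154\right)^{2} + 97425} = \frac{1}{\left(\left(64 + \left(\frac{1}{2} + \frac{1}{6}\right)\right) 4 + 154\right)^{2} + 97425} = \frac{1}{\left(\left(64 + \frac{2}{3}\right) 4 + 154\right)^{2} + 97425} = \frac{1}{\left(\frac{194}{3} \cdot 4 + 154\right)^{2} + 97425} = \frac{1}{\left(\frac{776}{3} + 154\right)^{2} + 97425} = \frac{1}{\left(\frac{1238}{3}\right)^{2} + 97425} = \frac{1}{\frac{1532644}{9} + 97425} = \frac{1}{\frac{2409469}{9}} = \frac{9}{2409469}$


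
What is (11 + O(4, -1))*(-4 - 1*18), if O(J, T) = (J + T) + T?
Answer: -286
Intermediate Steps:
O(J, T) = J + 2*T
(11 + O(4, -1))*(-4 - 1*18) = (11 + (4 + 2*(-1)))*(-4 - 1*18) = (11 + (4 - 2))*(-4 - 18) = (11 + 2)*(-22) = 13*(-22) = -286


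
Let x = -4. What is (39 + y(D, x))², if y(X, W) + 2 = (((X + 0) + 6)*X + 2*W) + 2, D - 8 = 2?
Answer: 36481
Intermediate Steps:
D = 10 (D = 8 + 2 = 10)
y(X, W) = 2*W + X*(6 + X) (y(X, W) = -2 + ((((X + 0) + 6)*X + 2*W) + 2) = -2 + (((X + 6)*X + 2*W) + 2) = -2 + (((6 + X)*X + 2*W) + 2) = -2 + ((X*(6 + X) + 2*W) + 2) = -2 + ((2*W + X*(6 + X)) + 2) = -2 + (2 + 2*W + X*(6 + X)) = 2*W + X*(6 + X))
(39 + y(D, x))² = (39 + (10² + 2*(-4) + 6*10))² = (39 + (100 - 8 + 60))² = (39 + 152)² = 191² = 36481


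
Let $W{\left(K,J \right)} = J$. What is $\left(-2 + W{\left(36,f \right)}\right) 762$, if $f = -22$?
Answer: $-18288$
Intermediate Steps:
$\left(-2 + W{\left(36,f \right)}\right) 762 = \left(-2 - 22\right) 762 = \left(-24\right) 762 = -18288$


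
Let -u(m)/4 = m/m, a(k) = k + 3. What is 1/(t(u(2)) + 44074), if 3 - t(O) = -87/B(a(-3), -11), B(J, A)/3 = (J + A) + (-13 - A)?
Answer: 13/572972 ≈ 2.2689e-5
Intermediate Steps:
a(k) = 3 + k
B(J, A) = -39 + 3*J (B(J, A) = 3*((J + A) + (-13 - A)) = 3*((A + J) + (-13 - A)) = 3*(-13 + J) = -39 + 3*J)
u(m) = -4 (u(m) = -4*m/m = -4*1 = -4)
t(O) = 10/13 (t(O) = 3 - (-87)/(-39 + 3*(3 - 3)) = 3 - (-87)/(-39 + 3*0) = 3 - (-87)/(-39 + 0) = 3 - (-87)/(-39) = 3 - (-87)*(-1)/39 = 3 - 1*29/13 = 3 - 29/13 = 10/13)
1/(t(u(2)) + 44074) = 1/(10/13 + 44074) = 1/(572972/13) = 13/572972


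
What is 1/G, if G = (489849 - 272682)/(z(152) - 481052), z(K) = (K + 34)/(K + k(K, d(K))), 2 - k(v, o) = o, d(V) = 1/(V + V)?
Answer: -7506797612/3388891035 ≈ -2.2151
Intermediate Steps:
d(V) = 1/(2*V)
k(v, o) = 2 - o
z(K) = (34 + K)/(2 + K - 1/(2*K)) (z(K) = (K + 34)/(K + (2 - 1/(2*K))) = (34 + K)/(K + (2 - 1/(2*K))) = (34 + K)/(2 + K - 1/(2*K)))
G = -3388891035/7506797612 (G = (489849 - 272682)/(2*152*(34 + 152)/(-1 + 2*152*(2 + 152)) - 481052) = 217167/(2*152*186/(-1 + 2*152*154) - 481052) = 217167/(2*152*186/(-1 + 46816) - 481052) = 217167/(2*152*186/46815 - 481052) = 217167/(2*152*(1/46815)*186 - 481052) = 217167/(18848/15605 - 481052) = 217167/(-7506797612/15605) = 217167*(-15605/7506797612) = -3388891035/7506797612 ≈ -0.45144)
1/G = 1/(-3388891035/7506797612) = -7506797612/3388891035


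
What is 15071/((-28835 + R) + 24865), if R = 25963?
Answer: 15071/21993 ≈ 0.68526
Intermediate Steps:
15071/((-28835 + R) + 24865) = 15071/((-28835 + 25963) + 24865) = 15071/(-2872 + 24865) = 15071/21993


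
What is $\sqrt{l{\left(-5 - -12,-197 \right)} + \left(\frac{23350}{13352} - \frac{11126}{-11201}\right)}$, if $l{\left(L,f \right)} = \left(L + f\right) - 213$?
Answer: $\frac{i \sqrt{559533592572936013}}{37388938} \approx 20.006 i$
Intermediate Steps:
$l{\left(L,f \right)} = -213 + L + f$
$\sqrt{l{\left(-5 - -12,-197 \right)} + \left(\frac{23350}{13352} - \frac{11126}{-11201}\right)} = \sqrt{\left(-213 - -7 - 197\right) + \left(\frac{23350}{13352} - \frac{11126}{-11201}\right)} = \sqrt{\left(-213 + \left(-5 + 12\right) - 197\right) + \left(23350 \cdot \frac{1}{13352} - - \frac{11126}{11201}\right)} = \sqrt{\left(-213 + 7 - 197\right) + \left(\frac{11675}{6676} + \frac{11126}{11201}\right)} = \sqrt{-403 + \frac{205048851}{74777876}} = \sqrt{- \frac{29930435177}{74777876}} = \frac{i \sqrt{559533592572936013}}{37388938}$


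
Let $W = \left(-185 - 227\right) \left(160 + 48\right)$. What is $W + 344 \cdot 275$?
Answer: $8904$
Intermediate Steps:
$W = -85696$ ($W = \left(-412\right) 208 = -85696$)
$W + 344 \cdot 275 = -85696 + 344 \cdot 275 = -85696 + 94600 = 8904$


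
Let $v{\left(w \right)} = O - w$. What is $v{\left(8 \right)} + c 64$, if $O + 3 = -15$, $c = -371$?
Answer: $-23770$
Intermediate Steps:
$O = -18$ ($O = -3 - 15 = -18$)
$v{\left(w \right)} = -18 - w$
$v{\left(8 \right)} + c 64 = \left(-18 - 8\right) - 23744 = -26 - 23744 = -23770$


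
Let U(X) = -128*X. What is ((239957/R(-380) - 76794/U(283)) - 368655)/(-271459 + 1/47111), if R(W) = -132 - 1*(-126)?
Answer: 1046060816863391/694887072054528 ≈ 1.5054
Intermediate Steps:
R(W) = -6 (R(W) = -132 + 126 = -6)
((239957/R(-380) - 76794/U(283)) - 368655)/(-271459 + 1/47111) = ((239957/(-6) - 76794/((-128*283))) - 368655)/(-271459 + 1/47111) = ((239957*(-1/6) - 76794/(-36224)) - 368655)/(-271459 + 1/47111) = ((-239957/6 - 76794*(-1/36224)) - 368655)/(-12788704948/47111) = ((-239957/6 + 38397/18112) - 368655)*(-47111/12788704948) = (-2172935401/54336 - 368655)*(-47111/12788704948) = -22204173481/54336*(-47111/12788704948) = 1046060816863391/694887072054528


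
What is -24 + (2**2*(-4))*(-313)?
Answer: 4984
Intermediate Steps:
-24 + (2**2*(-4))*(-313) = -24 + (4*(-4))*(-313) = -24 - 16*(-313) = -24 + 5008 = 4984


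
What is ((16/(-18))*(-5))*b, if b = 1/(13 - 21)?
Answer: -5/9 ≈ -0.55556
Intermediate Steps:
b = -⅛ (b = 1/(-8) = -⅛ ≈ -0.12500)
((16/(-18))*(-5))*b = ((16/(-18))*(-5))*(-⅛) = ((16*(-1/18))*(-5))*(-⅛) = -8/9*(-5)*(-⅛) = (40/9)*(-⅛) = -5/9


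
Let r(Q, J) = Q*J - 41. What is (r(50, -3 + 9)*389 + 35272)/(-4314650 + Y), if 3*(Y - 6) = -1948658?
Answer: -408069/14892590 ≈ -0.027401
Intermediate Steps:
Y = -1948640/3 (Y = 6 + (⅓)*(-1948658) = 6 - 1948658/3 = -1948640/3 ≈ -6.4955e+5)
r(Q, J) = -41 + J*Q (r(Q, J) = J*Q - 41 = -41 + J*Q)
(r(50, -3 + 9)*389 + 35272)/(-4314650 + Y) = ((-41 + (-3 + 9)*50)*389 + 35272)/(-4314650 - 1948640/3) = ((-41 + 6*50)*389 + 35272)/(-14892590/3) = ((-41 + 300)*389 + 35272)*(-3/14892590) = (259*389 + 35272)*(-3/14892590) = (100751 + 35272)*(-3/14892590) = 136023*(-3/14892590) = -408069/14892590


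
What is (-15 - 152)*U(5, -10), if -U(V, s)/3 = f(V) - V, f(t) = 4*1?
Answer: -501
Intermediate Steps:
f(t) = 4
U(V, s) = -12 + 3*V (U(V, s) = -3*(4 - V) = -12 + 3*V)
(-15 - 152)*U(5, -10) = (-15 - 152)*(-12 + 3*5) = -167*(-12 + 15) = -167*3 = -501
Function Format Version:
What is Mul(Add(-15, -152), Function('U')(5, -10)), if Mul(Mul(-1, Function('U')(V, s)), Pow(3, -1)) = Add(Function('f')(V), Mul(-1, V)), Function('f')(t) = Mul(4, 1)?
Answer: -501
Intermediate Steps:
Function('f')(t) = 4
Function('U')(V, s) = Add(-12, Mul(3, V)) (Function('U')(V, s) = Mul(-3, Add(4, Mul(-1, V))) = Add(-12, Mul(3, V)))
Mul(Add(-15, -152), Function('U')(5, -10)) = Mul(Add(-15, -152), Add(-12, Mul(3, 5))) = Mul(-167, Add(-12, 15)) = Mul(-167, 3) = -501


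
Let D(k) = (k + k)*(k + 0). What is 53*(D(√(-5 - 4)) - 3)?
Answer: -1113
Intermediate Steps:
D(k) = 2*k² (D(k) = (2*k)*k = 2*k²)
53*(D(√(-5 - 4)) - 3) = 53*(2*(√(-5 - 4))² - 3) = 53*(2*(√(-9))² - 3) = 53*(2*(3*I)² - 3) = 53*(2*(-9) - 3) = 53*(-18 - 3) = 53*(-21) = -1113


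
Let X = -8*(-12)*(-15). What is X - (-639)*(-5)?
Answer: -4635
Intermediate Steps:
X = -1440 (X = 96*(-15) = -1440)
X - (-639)*(-5) = -1440 - (-639)*(-5) = -1440 - 1*3195 = -1440 - 3195 = -4635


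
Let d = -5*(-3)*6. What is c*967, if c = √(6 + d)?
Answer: 3868*√6 ≈ 9474.6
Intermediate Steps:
d = 90 (d = 15*6 = 90)
c = 4*√6 (c = √(6 + 90) = √96 = 4*√6 ≈ 9.7980)
c*967 = (4*√6)*967 = 3868*√6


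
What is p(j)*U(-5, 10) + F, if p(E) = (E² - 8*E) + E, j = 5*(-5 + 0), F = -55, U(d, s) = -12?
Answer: -9655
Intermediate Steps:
j = -25 (j = 5*(-5) = -25)
p(E) = E² - 7*E
p(j)*U(-5, 10) + F = -25*(-7 - 25)*(-12) - 55 = -25*(-32)*(-12) - 55 = 800*(-12) - 55 = -9600 - 55 = -9655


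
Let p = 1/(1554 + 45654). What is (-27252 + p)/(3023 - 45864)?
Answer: 1286512415/2022437928 ≈ 0.63612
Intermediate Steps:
p = 1/47208 ≈ 2.1183e-5
(-27252 + p)/(3023 - 45864) = (-27252 + 1/47208)/(3023 - 45864) = -1286512415/47208/(-42841) = -1286512415/47208*(-1/42841) = 1286512415/2022437928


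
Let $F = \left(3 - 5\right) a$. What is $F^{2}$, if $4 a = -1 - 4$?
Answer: $\frac{25}{4} \approx 6.25$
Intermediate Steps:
$a = - \frac{5}{4}$ ($a = \frac{-1 - 4}{4} = \frac{1}{4} \left(-5\right) = - \frac{5}{4} \approx -1.25$)
$F = \frac{5}{2}$ ($F = \left(3 - 5\right) \left(- \frac{5}{4}\right) = \left(-2\right) \left(- \frac{5}{4}\right) = \frac{5}{2} \approx 2.5$)
$F^{2} = \left(\frac{5}{2}\right)^{2} = \frac{25}{4}$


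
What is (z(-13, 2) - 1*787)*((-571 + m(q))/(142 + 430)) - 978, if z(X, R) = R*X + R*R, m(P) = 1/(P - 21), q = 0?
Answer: -511552/3003 ≈ -170.35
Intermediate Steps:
m(P) = 1/(-21 + P)
z(X, R) = R² + R*X (z(X, R) = R*X + R² = R² + R*X)
(z(-13, 2) - 1*787)*((-571 + m(q))/(142 + 430)) - 978 = (2*(2 - 13) - 1*787)*((-571 + 1/(-21 + 0))/(142 + 430)) - 978 = (2*(-11) - 787)*((-571 + 1/(-21))/572) - 978 = (-22 - 787)*((-571 - 1/21)*(1/572)) - 978 = -(-9701528)/(21*572) - 978 = -809*(-2998/3003) - 978 = 2425382/3003 - 978 = -511552/3003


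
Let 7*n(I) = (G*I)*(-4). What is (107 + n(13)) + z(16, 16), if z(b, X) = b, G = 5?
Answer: 601/7 ≈ 85.857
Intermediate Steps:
n(I) = -20*I/7 (n(I) = ((5*I)*(-4))/7 = (-20*I)/7 = -20*I/7)
(107 + n(13)) + z(16, 16) = (107 - 20/7*13) + 16 = (107 - 260/7) + 16 = 489/7 + 16 = 601/7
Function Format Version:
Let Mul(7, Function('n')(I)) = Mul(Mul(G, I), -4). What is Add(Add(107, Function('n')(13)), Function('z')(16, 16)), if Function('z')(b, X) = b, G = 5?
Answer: Rational(601, 7) ≈ 85.857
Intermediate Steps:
Function('n')(I) = Mul(Rational(-20, 7), I) (Function('n')(I) = Mul(Rational(1, 7), Mul(Mul(5, I), -4)) = Mul(Rational(1, 7), Mul(-20, I)) = Mul(Rational(-20, 7), I))
Add(Add(107, Function('n')(13)), Function('z')(16, 16)) = Add(Add(107, Mul(Rational(-20, 7), 13)), 16) = Add(Add(107, Rational(-260, 7)), 16) = Add(Rational(489, 7), 16) = Rational(601, 7)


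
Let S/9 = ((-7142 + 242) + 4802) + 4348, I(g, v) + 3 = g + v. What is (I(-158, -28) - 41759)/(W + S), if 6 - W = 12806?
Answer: -20974/3725 ≈ -5.6306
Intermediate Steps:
W = -12800 (W = 6 - 1*12806 = 6 - 12806 = -12800)
I(g, v) = -3 + g + v (I(g, v) = -3 + (g + v) = -3 + g + v)
S = 20250 (S = 9*(((-7142 + 242) + 4802) + 4348) = 9*((-6900 + 4802) + 4348) = 9*(-2098 + 4348) = 9*2250 = 20250)
(I(-158, -28) - 41759)/(W + S) = ((-3 - 158 - 28) - 41759)/(-12800 + 20250) = (-189 - 41759)/7450 = -41948*1/7450 = -20974/3725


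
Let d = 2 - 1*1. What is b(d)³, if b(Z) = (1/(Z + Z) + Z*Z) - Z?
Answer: ⅛ ≈ 0.12500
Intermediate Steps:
d = 1 (d = 2 - 1 = 1)
b(Z) = Z² + 1/(2*Z) - Z (b(Z) = (1/(2*Z) + Z²) - Z = (Z² + 1/(2*Z)) - Z = Z² + 1/(2*Z) - Z)
b(d)³ = (1² + (½)/1 - 1*1)³ = (1 + (½)*1 - 1)³ = (1 + ½ - 1)³ = (½)³ = ⅛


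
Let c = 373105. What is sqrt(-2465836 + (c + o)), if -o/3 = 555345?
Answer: I*sqrt(3758766) ≈ 1938.8*I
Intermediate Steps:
o = -1666035 (o = -3*555345 = -1666035)
sqrt(-2465836 + (c + o)) = sqrt(-2465836 + (373105 - 1666035)) = sqrt(-2465836 - 1292930) = sqrt(-3758766) = I*sqrt(3758766)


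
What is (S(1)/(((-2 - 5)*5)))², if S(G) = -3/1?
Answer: 9/1225 ≈ 0.0073469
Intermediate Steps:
S(G) = -3 (S(G) = -3*1 = -3)
(S(1)/(((-2 - 5)*5)))² = (-3*1/(5*(-2 - 5)))² = (-3/((-7*5)))² = (-3/(-35))² = (-3*(-1/35))² = (3/35)² = 9/1225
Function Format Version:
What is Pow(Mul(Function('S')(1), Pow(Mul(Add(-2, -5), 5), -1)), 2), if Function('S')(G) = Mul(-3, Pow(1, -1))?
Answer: Rational(9, 1225) ≈ 0.0073469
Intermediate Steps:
Function('S')(G) = -3 (Function('S')(G) = Mul(-3, 1) = -3)
Pow(Mul(Function('S')(1), Pow(Mul(Add(-2, -5), 5), -1)), 2) = Pow(Mul(-3, Pow(Mul(Add(-2, -5), 5), -1)), 2) = Pow(Mul(-3, Pow(Mul(-7, 5), -1)), 2) = Pow(Mul(-3, Pow(-35, -1)), 2) = Pow(Mul(-3, Rational(-1, 35)), 2) = Pow(Rational(3, 35), 2) = Rational(9, 1225)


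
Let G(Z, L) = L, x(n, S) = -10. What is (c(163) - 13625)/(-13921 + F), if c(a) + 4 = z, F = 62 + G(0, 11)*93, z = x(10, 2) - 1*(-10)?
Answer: 13629/12836 ≈ 1.0618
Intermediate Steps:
z = 0 (z = -10 - 1*(-10) = -10 + 10 = 0)
F = 1085 (F = 62 + 11*93 = 62 + 1023 = 1085)
c(a) = -4 (c(a) = -4 + 0 = -4)
(c(163) - 13625)/(-13921 + F) = (-4 - 13625)/(-13921 + 1085) = -13629/(-12836) = -13629*(-1/12836) = 13629/12836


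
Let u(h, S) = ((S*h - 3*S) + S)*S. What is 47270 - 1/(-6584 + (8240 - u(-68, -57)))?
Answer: 10828895219/229086 ≈ 47270.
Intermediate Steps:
u(h, S) = S*(-2*S + S*h) (u(h, S) = ((-3*S + S*h) + S)*S = (-2*S + S*h)*S = S*(-2*S + S*h))
47270 - 1/(-6584 + (8240 - u(-68, -57))) = 47270 - 1/(-6584 + (8240 - (-57)**2*(-2 - 68))) = 47270 - 1/(-6584 + (8240 - 3249*(-70))) = 47270 - 1/(-6584 + (8240 - 1*(-227430))) = 47270 - 1/(-6584 + (8240 + 227430)) = 47270 - 1/(-6584 + 235670) = 47270 - 1/229086 = 10828895219/229086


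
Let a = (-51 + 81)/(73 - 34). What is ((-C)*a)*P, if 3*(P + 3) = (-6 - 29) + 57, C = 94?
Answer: -940/3 ≈ -313.33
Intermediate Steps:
a = 10/13 (a = 30/39 = 30*(1/39) = 10/13 ≈ 0.76923)
P = 13/3 (P = -3 + ((-6 - 29) + 57)/3 = -3 + (-35 + 57)/3 = -3 + (⅓)*22 = -3 + 22/3 = 13/3 ≈ 4.3333)
((-C)*a)*P = (-1*94*(10/13))*(13/3) = -94*10/13*(13/3) = -940/13*13/3 = -940/3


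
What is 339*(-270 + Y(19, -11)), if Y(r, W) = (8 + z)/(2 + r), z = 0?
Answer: -639806/7 ≈ -91401.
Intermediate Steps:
Y(r, W) = 8/(2 + r) (Y(r, W) = (8 + 0)/(2 + r) = 8/(2 + r))
339*(-270 + Y(19, -11)) = 339*(-270 + 8/(2 + 19)) = 339*(-270 + 8/21) = 339*(-5662/21) = -639806/7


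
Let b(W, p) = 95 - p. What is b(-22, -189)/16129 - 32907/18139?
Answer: -525605527/292563931 ≈ -1.7965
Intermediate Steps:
b(-22, -189)/16129 - 32907/18139 = (95 - 1*(-189))/16129 - 32907/18139 = (95 + 189)*(1/16129) - 32907*1/18139 = 284*(1/16129) - 32907/18139 = 284/16129 - 32907/18139 = -525605527/292563931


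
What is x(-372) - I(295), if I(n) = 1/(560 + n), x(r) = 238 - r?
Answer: 521549/855 ≈ 610.00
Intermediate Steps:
x(-372) - I(295) = (238 - 1*(-372)) - 1/(560 + 295) = (238 + 372) - 1/855 = 610 - 1*1/855 = 610 - 1/855 = 521549/855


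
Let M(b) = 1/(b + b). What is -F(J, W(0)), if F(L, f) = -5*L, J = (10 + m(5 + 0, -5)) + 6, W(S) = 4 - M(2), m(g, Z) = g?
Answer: 105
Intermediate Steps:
M(b) = 1/(2*b)
W(S) = 15/4 (W(S) = 4 - 1/(2*2) = 4 - 1*1/4 = 4 - 1/4 = 15/4)
J = 21 (J = (10 + (5 + 0)) + 6 = (10 + 5) + 6 = 15 + 6 = 21)
-F(J, W(0)) = -(-5)*21 = -1*(-105) = 105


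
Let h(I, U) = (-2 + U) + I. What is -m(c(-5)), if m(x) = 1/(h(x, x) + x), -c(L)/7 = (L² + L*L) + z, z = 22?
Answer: 1/1514 ≈ 0.00066050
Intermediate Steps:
c(L) = -154 - 14*L² (c(L) = -7*((L² + L*L) + 22) = -7*((L² + L²) + 22) = -7*(2*L² + 22) = -7*(22 + 2*L²) = -154 - 14*L²)
h(I, U) = -2 + I + U
m(x) = 1/(-2 + 3*x) (m(x) = 1/((-2 + x + x) + x) = 1/((-2 + 2*x) + x) = 1/(-2 + 3*x))
-m(c(-5)) = -1/(-2 + 3*(-154 - 14*(-5)²)) = -1/(-2 + 3*(-154 - 14*25)) = -1/(-2 + 3*(-154 - 350)) = -1/(-2 + 3*(-504)) = -1/(-2 - 1512) = -1/(-1514) = -1*(-1/1514) = 1/1514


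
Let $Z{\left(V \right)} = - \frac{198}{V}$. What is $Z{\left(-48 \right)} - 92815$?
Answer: $- \frac{742487}{8} \approx -92811.0$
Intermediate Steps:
$Z{\left(-48 \right)} - 92815 = - \frac{198}{-48} - 92815 = \left(-198\right) \left(- \frac{1}{48}\right) - 92815 = \frac{33}{8} - 92815 = - \frac{742487}{8}$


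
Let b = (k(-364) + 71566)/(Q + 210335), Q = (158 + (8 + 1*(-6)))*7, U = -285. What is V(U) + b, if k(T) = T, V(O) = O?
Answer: -20064491/70485 ≈ -284.66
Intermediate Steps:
Q = 1120 (Q = (158 + (8 - 6))*7 = (158 + 2)*7 = 160*7 = 1120)
b = 23734/70485 (b = (-364 + 71566)/(1120 + 210335) = 71202/211455 = 71202*(1/211455) = 23734/70485 ≈ 0.33672)
V(U) + b = -285 + 23734/70485 = -20064491/70485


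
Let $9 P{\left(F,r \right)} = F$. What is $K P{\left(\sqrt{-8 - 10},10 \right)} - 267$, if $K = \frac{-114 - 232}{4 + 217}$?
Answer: $-267 - \frac{346 i \sqrt{2}}{663} \approx -267.0 - 0.73804 i$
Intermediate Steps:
$K = - \frac{346}{221} \approx -1.5656$
$P{\left(F,r \right)} = \frac{F}{9}$
$K P{\left(\sqrt{-8 - 10},10 \right)} - 267 = - \frac{346 \frac{\sqrt{-8 - 10}}{9}}{221} - 267 = - \frac{346 \frac{\sqrt{-18}}{9}}{221} - 267 = - \frac{346 \frac{3 i \sqrt{2}}{9}}{221} - 267 = - \frac{346 \frac{i \sqrt{2}}{3}}{221} - 267 = - \frac{346 i \sqrt{2}}{663} - 267 = -267 - \frac{346 i \sqrt{2}}{663}$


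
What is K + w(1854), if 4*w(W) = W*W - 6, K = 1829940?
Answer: 5378535/2 ≈ 2.6893e+6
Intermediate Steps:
w(W) = -3/2 + W**2/4 (w(W) = (W*W - 6)/4 = (W**2 - 6)/4 = (-6 + W**2)/4 = -3/2 + W**2/4)
K + w(1854) = 1829940 + (-3/2 + (1/4)*1854**2) = 1829940 + (-3/2 + (1/4)*3437316) = 1829940 + (-3/2 + 859329) = 1829940 + 1718655/2 = 5378535/2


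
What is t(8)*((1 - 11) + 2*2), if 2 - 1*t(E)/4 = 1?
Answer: -24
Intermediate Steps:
t(E) = 4 (t(E) = 8 - 4*1 = 8 - 4 = 4)
t(8)*((1 - 11) + 2*2) = 4*((1 - 11) + 2*2) = 4*(-10 + 4) = 4*(-6) = -24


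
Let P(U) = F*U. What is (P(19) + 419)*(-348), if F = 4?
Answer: -172260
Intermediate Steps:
P(U) = 4*U
(P(19) + 419)*(-348) = (4*19 + 419)*(-348) = (76 + 419)*(-348) = 495*(-348) = -172260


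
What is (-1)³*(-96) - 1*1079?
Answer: -983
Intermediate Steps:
(-1)³*(-96) - 1*1079 = -1*(-96) - 1079 = 96 - 1079 = -983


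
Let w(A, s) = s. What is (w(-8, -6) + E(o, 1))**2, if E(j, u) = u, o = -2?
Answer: 25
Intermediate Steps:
(w(-8, -6) + E(o, 1))**2 = (-6 + 1)**2 = (-5)**2 = 25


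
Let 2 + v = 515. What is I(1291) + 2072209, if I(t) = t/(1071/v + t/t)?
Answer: 364782371/176 ≈ 2.0726e+6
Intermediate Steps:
v = 513 (v = -2 + 515 = 513)
I(t) = 57*t/176 (I(t) = t/(1071/513 + t/t) = t/(1071*(1/513) + 1) = t/(119/57 + 1) = t/(176/57) = t*(57/176) = 57*t/176)
I(1291) + 2072209 = (57/176)*1291 + 2072209 = 73587/176 + 2072209 = 364782371/176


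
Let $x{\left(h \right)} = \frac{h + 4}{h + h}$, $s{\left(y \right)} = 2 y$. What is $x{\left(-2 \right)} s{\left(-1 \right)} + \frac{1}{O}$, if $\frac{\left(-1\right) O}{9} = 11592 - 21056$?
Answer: $\frac{85177}{85176} \approx 1.0$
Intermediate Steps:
$x{\left(h \right)} = \frac{4 + h}{2 h}$
$O = 85176$ ($O = - 9 \left(11592 - 21056\right) = \left(-9\right) \left(-9464\right) = 85176$)
$x{\left(-2 \right)} s{\left(-1 \right)} + \frac{1}{O} = \frac{4 - 2}{2 \left(-2\right)} 2 \left(-1\right) + \frac{1}{85176} = \frac{1}{2} \left(- \frac{1}{2}\right) 2 \left(-2\right) + \frac{1}{85176} = \left(- \frac{1}{2}\right) \left(-2\right) + \frac{1}{85176} = 1 + \frac{1}{85176} = \frac{85177}{85176}$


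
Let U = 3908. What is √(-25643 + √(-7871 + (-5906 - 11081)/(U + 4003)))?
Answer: √(-19812833163 + 586*I*√13687011843)/879 ≈ 0.27705 + 160.13*I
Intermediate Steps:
√(-25643 + √(-7871 + (-5906 - 11081)/(U + 4003))) = √(-25643 + √(-7871 + (-5906 - 11081)/(3908 + 4003))) = √(-25643 + √(-7871 - 16987/7911)) = √(-25643 + √(-62284468/7911)) = √(-25643 + 2*I*√13687011843/2637)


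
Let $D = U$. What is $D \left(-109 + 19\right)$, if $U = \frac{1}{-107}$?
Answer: $\frac{90}{107} \approx 0.84112$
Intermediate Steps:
$U = - \frac{1}{107} \approx -0.0093458$
$D = - \frac{1}{107} \approx -0.0093458$
$D \left(-109 + 19\right) = - \frac{-109 + 19}{107} = \left(- \frac{1}{107}\right) \left(-90\right) = \frac{90}{107}$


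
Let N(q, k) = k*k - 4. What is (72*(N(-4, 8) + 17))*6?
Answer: 33264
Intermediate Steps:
N(q, k) = -4 + k² (N(q, k) = k² - 4 = -4 + k²)
(72*(N(-4, 8) + 17))*6 = (72*((-4 + 8²) + 17))*6 = (72*((-4 + 64) + 17))*6 = (72*(60 + 17))*6 = (72*77)*6 = 5544*6 = 33264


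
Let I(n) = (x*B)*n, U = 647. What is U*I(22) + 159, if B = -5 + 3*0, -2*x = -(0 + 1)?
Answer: -35426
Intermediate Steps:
x = ½ (x = -(-1)*(0 + 1)/2 = -(-1)/2 = -½*(-1) = ½ ≈ 0.50000)
B = -5 (B = -5 + 0 = -5)
I(n) = -5*n/2 (I(n) = ((½)*(-5))*n = -5*n/2)
U*I(22) + 159 = 647*(-5/2*22) + 159 = 647*(-55) + 159 = -35585 + 159 = -35426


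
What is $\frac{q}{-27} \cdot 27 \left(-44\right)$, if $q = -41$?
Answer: $-1804$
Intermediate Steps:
$\frac{q}{-27} \cdot 27 \left(-44\right) = - \frac{41}{-27} \cdot 27 \left(-44\right) = \left(-41\right) \left(- \frac{1}{27}\right) 27 \left(-44\right) = \frac{41}{27} \cdot 27 \left(-44\right) = 41 \left(-44\right) = -1804$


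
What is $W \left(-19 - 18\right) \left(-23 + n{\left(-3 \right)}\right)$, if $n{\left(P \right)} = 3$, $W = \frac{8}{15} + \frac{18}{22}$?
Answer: $\frac{33004}{33} \approx 1000.1$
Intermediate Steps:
$W = \frac{223}{165}$ ($W = 8 \cdot \frac{1}{15} + 18 \cdot \frac{1}{22} = \frac{8}{15} + \frac{9}{11} = \frac{223}{165} \approx 1.3515$)
$W \left(-19 - 18\right) \left(-23 + n{\left(-3 \right)}\right) = \frac{223 \left(-19 - 18\right)}{165} \left(-23 + 3\right) = \frac{223 \left(-19 - 18\right)}{165} \left(-20\right) = \frac{223}{165} \left(-37\right) \left(-20\right) = \left(- \frac{8251}{165}\right) \left(-20\right) = \frac{33004}{33}$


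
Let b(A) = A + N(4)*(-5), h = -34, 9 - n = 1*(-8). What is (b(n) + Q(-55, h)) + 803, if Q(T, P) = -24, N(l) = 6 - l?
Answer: 786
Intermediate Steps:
n = 17 (n = 9 - (-8) = 9 - 1*(-8) = 9 + 8 = 17)
b(A) = -10 + A (b(A) = A + (6 - 1*4)*(-5) = A + (6 - 4)*(-5) = A + 2*(-5) = A - 10 = -10 + A)
(b(n) + Q(-55, h)) + 803 = ((-10 + 17) - 24) + 803 = (7 - 24) + 803 = -17 + 803 = 786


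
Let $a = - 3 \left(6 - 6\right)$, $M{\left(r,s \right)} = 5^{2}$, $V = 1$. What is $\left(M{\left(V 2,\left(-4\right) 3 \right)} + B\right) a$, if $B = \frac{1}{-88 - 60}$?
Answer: $0$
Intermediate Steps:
$B = - \frac{1}{148}$ ($B = \frac{1}{-148} = - \frac{1}{148} \approx -0.0067568$)
$M{\left(r,s \right)} = 25$
$a = 0$ ($a = \left(-3\right) 0 = 0$)
$\left(M{\left(V 2,\left(-4\right) 3 \right)} + B\right) a = \left(25 - \frac{1}{148}\right) 0 = \frac{3699}{148} \cdot 0 = 0$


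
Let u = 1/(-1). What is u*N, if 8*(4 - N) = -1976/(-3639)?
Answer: -14309/3639 ≈ -3.9321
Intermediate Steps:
u = -1
N = 14309/3639 (N = 4 - (-247)/(-3639) = 4 - (-247)*(-1)/3639 = 4 - ⅛*1976/3639 = 4 - 247/3639 = 14309/3639 ≈ 3.9321)
u*N = -1*14309/3639 = -14309/3639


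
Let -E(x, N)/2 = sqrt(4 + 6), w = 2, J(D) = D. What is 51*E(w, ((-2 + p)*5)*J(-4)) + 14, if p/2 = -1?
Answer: 14 - 102*sqrt(10) ≈ -308.55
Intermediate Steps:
p = -2 (p = 2*(-1) = -2)
E(x, N) = -2*sqrt(10) (E(x, N) = -2*sqrt(4 + 6) = -2*sqrt(10))
51*E(w, ((-2 + p)*5)*J(-4)) + 14 = 51*(-2*sqrt(10)) + 14 = -102*sqrt(10) + 14 = 14 - 102*sqrt(10)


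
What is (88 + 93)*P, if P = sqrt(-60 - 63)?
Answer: 181*I*sqrt(123) ≈ 2007.4*I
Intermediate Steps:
P = I*sqrt(123) (P = sqrt(-123) = I*sqrt(123) ≈ 11.091*I)
(88 + 93)*P = (88 + 93)*(I*sqrt(123)) = 181*(I*sqrt(123)) = 181*I*sqrt(123)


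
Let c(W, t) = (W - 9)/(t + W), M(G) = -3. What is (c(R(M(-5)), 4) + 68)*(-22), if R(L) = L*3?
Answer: -7876/5 ≈ -1575.2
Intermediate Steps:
R(L) = 3*L
c(W, t) = (-9 + W)/(W + t)
(c(R(M(-5)), 4) + 68)*(-22) = ((-9 + 3*(-3))/(3*(-3) + 4) + 68)*(-22) = ((-9 - 9)/(-9 + 4) + 68)*(-22) = (-18/(-5) + 68)*(-22) = (-⅕*(-18) + 68)*(-22) = (18/5 + 68)*(-22) = (358/5)*(-22) = -7876/5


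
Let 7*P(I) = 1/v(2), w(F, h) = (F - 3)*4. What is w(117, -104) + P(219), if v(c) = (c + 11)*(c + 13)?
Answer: 622441/1365 ≈ 456.00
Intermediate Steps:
v(c) = (11 + c)*(13 + c)
w(F, h) = -12 + 4*F (w(F, h) = (-3 + F)*4 = -12 + 4*F)
P(I) = 1/1365 (P(I) = 1/(7*(143 + 2² + 24*2)) = 1/(7*(143 + 4 + 48)) = (⅐)/195 = (⅐)*(1/195) = 1/1365)
w(117, -104) + P(219) = (-12 + 4*117) + 1/1365 = (-12 + 468) + 1/1365 = 456 + 1/1365 = 622441/1365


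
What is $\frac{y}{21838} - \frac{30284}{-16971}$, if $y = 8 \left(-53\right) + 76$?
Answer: $\frac{327718042}{185306349} \approx 1.7685$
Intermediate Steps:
$y = -348$ ($y = -424 + 76 = -348$)
$\frac{y}{21838} - \frac{30284}{-16971} = - \frac{348}{21838} - \frac{30284}{-16971} = \left(-348\right) \frac{1}{21838} - - \frac{30284}{16971} = - \frac{174}{10919} + \frac{30284}{16971} = \frac{327718042}{185306349}$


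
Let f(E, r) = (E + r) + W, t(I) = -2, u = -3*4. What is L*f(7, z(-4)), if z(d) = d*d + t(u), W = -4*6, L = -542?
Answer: 1626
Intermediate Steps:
u = -12
W = -24
z(d) = -2 + d² (z(d) = d*d - 2 = d² - 2 = -2 + d²)
f(E, r) = -24 + E + r (f(E, r) = (E + r) - 24 = -24 + E + r)
L*f(7, z(-4)) = -542*(-24 + 7 + (-2 + (-4)²)) = -542*(-24 + 7 + (-2 + 16)) = -542*(-24 + 7 + 14) = -542*(-3) = 1626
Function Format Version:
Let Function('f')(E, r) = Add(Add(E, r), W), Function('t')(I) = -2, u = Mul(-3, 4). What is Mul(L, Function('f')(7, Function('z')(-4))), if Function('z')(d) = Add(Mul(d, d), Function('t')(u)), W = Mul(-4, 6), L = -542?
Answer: 1626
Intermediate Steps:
u = -12
W = -24
Function('z')(d) = Add(-2, Pow(d, 2)) (Function('z')(d) = Add(Mul(d, d), -2) = Add(Pow(d, 2), -2) = Add(-2, Pow(d, 2)))
Function('f')(E, r) = Add(-24, E, r) (Function('f')(E, r) = Add(Add(E, r), -24) = Add(-24, E, r))
Mul(L, Function('f')(7, Function('z')(-4))) = Mul(-542, Add(-24, 7, Add(-2, Pow(-4, 2)))) = Mul(-542, Add(-24, 7, Add(-2, 16))) = Mul(-542, Add(-24, 7, 14)) = Mul(-542, -3) = 1626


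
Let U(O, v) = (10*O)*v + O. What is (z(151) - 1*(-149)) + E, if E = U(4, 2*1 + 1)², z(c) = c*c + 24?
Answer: 38350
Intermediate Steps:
U(O, v) = O + 10*O*v (U(O, v) = 10*O*v + O = O + 10*O*v)
z(c) = 24 + c² (z(c) = c² + 24 = 24 + c²)
E = 15376 (E = (4*(1 + 10*(2*1 + 1)))² = (4*(1 + 10*(2 + 1)))² = (4*(1 + 10*3))² = (4*(1 + 30))² = (4*31)² = 124² = 15376)
(z(151) - 1*(-149)) + E = ((24 + 151²) - 1*(-149)) + 15376 = ((24 + 22801) + 149) + 15376 = (22825 + 149) + 15376 = 22974 + 15376 = 38350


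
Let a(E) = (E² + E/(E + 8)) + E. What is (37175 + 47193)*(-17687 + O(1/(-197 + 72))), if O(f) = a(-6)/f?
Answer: -1776958816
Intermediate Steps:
a(E) = E + E² + E/(8 + E) (a(E) = (E² + E/(8 + E)) + E = E + E² + E/(8 + E))
O(f) = 27/f (O(f) = (-6*(9 + (-6)² + 9*(-6))/(8 - 6))/f = (-6*(9 + 36 - 54)/2)/f = (-6*½*(-9))/f = 27/f)
(37175 + 47193)*(-17687 + O(1/(-197 + 72))) = (37175 + 47193)*(-17687 + 27/(1/(-197 + 72))) = 84368*(-17687 + 27/(1/(-125))) = 84368*(-17687 + 27/(-1/125)) = 84368*(-17687 + 27*(-125)) = 84368*(-17687 - 3375) = 84368*(-21062) = -1776958816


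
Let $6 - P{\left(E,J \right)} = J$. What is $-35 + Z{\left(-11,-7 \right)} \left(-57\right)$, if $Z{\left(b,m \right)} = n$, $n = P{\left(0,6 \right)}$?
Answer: $-35$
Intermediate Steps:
$P{\left(E,J \right)} = 6 - J$
$n = 0$ ($n = 6 - 6 = 0$)
$Z{\left(b,m \right)} = 0$
$-35 + Z{\left(-11,-7 \right)} \left(-57\right) = -35 + 0 \left(-57\right) = -35 + 0 = -35$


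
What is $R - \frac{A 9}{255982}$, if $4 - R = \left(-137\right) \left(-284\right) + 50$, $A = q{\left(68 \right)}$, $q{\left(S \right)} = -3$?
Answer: $- \frac{9971522801}{255982} \approx -38954.0$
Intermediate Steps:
$A = -3$
$R = -38954$ ($R = 4 - \left(\left(-137\right) \left(-284\right) + 50\right) = 4 - \left(38908 + 50\right) = 4 - 38958 = -38954$)
$R - \frac{A 9}{255982} = -38954 - \frac{\left(-3\right) 9}{255982} = -38954 - \left(-27\right) \frac{1}{255982} = -38954 - - \frac{27}{255982} = -38954 + \frac{27}{255982} = - \frac{9971522801}{255982}$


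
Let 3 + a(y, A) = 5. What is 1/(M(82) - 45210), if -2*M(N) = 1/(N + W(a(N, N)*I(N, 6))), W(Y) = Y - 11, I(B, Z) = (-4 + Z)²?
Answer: -158/7143181 ≈ -2.2119e-5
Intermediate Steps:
a(y, A) = 2 (a(y, A) = -3 + 5 = 2)
W(Y) = -11 + Y
M(N) = -1/(2*(-3 + N)) (M(N) = -1/(2*(N + (-11 + 2*(-4 + 6)²))) = -1/(2*(N + (-11 + 2*2²))) = -1/(2*(N + (-11 + 2*4))) = -1/(2*(N + (-11 + 8))) = -1/(2*(N - 3)) = -1/(2*(-3 + N)))
1/(M(82) - 45210) = 1/(-1/(-6 + 2*82) - 45210) = 1/(-1/(-6 + 164) - 45210) = 1/(-1/158 - 45210) = 1/(-7143181/158) = -158/7143181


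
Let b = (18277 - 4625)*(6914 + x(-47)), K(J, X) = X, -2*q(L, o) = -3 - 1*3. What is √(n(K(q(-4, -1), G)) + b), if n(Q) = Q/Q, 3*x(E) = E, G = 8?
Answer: √847584429/3 ≈ 9704.4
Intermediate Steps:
q(L, o) = 3 (q(L, o) = -(-3 - 1*3)/2 = -(-3 - 3)/2 = -½*(-6) = 3)
x(E) = E/3
n(Q) = 1
b = 282528140/3 (b = (18277 - 4625)*(6914 + (⅓)*(-47)) = 13652*(6914 - 47/3) = 13652*(20695/3) = 282528140/3 ≈ 9.4176e+7)
√(n(K(q(-4, -1), G)) + b) = √(1 + 282528140/3) = √(282528143/3) = √847584429/3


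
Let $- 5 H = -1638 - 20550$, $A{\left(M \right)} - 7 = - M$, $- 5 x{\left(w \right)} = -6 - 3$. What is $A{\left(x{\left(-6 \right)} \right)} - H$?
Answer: $- \frac{22162}{5} \approx -4432.4$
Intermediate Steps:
$x{\left(w \right)} = \frac{9}{5}$ ($x{\left(w \right)} = - \frac{-6 - 3}{5} = \left(- \frac{1}{5}\right) \left(-9\right) = \frac{9}{5}$)
$A{\left(M \right)} = 7 - M$
$H = \frac{22188}{5}$ ($H = - \frac{-1638 - 20550}{5} = \left(- \frac{1}{5}\right) \left(-22188\right) = \frac{22188}{5} \approx 4437.6$)
$A{\left(x{\left(-6 \right)} \right)} - H = \left(7 - \frac{9}{5}\right) - \frac{22188}{5} = \frac{26}{5} - \frac{22188}{5} = - \frac{22162}{5}$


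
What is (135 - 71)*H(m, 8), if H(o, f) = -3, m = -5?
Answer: -192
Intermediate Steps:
(135 - 71)*H(m, 8) = (135 - 71)*(-3) = 64*(-3) = -192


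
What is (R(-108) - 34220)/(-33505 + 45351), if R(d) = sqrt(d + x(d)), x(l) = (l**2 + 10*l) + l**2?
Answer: -17110/5923 + 3*sqrt(615)/5923 ≈ -2.8762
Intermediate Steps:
x(l) = 2*l**2 + 10*l
R(d) = sqrt(d + 2*d*(5 + d))
(R(-108) - 34220)/(-33505 + 45351) = (sqrt(-108*(11 + 2*(-108))) - 34220)/(-33505 + 45351) = (sqrt(-108*(11 - 216)) - 34220)/11846 = (sqrt(-108*(-205)) - 34220)*(1/11846) = (sqrt(22140) - 34220)*(1/11846) = (6*sqrt(615) - 34220)*(1/11846) = (-34220 + 6*sqrt(615))*(1/11846) = -17110/5923 + 3*sqrt(615)/5923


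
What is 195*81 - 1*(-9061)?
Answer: 24856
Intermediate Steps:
195*81 - 1*(-9061) = 15795 + 9061 = 24856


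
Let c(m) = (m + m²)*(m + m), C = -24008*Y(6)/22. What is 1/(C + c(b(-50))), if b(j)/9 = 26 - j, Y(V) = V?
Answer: 11/7050517896 ≈ 1.5602e-9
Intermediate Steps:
b(j) = 234 - 9*j (b(j) = 9*(26 - j) = 234 - 9*j)
C = -72024/11 (C = -144048/22 = -24008*3/11 = -72024/11 ≈ -6547.6)
c(m) = 2*m*(m + m²) (c(m) = (m + m²)*(2*m) = 2*m*(m + m²))
1/(C + c(b(-50))) = 1/(-72024/11 + 2*(234 - 9*(-50))²*(1 + (234 - 9*(-50)))) = 1/(-72024/11 + 2*(234 + 450)²*(1 + (234 + 450))) = 1/(-72024/11 + 2*684²*(1 + 684)) = 1/(-72024/11 + 2*467856*685) = 1/(-72024/11 + 640962720) = 1/(7050517896/11) = 11/7050517896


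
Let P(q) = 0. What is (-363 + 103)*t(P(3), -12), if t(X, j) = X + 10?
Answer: -2600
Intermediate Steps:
t(X, j) = 10 + X
(-363 + 103)*t(P(3), -12) = (-363 + 103)*(10 + 0) = -260*10 = -2600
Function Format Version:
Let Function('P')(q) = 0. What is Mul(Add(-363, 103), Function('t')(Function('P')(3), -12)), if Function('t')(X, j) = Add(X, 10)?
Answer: -2600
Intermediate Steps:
Function('t')(X, j) = Add(10, X)
Mul(Add(-363, 103), Function('t')(Function('P')(3), -12)) = Mul(Add(-363, 103), Add(10, 0)) = Mul(-260, 10) = -2600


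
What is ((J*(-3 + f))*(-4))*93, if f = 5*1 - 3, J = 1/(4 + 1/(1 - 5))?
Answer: 496/5 ≈ 99.200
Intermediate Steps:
J = 4/15 (J = 1/(4 + 1/(-4)) = 1/(4 - 1/4) = 1/(15/4) = 4/15 ≈ 0.26667)
f = 2 (f = 5 - 3 = 2)
((J*(-3 + f))*(-4))*93 = ((4*(-3 + 2)/15)*(-4))*93 = (((4/15)*(-1))*(-4))*93 = -4/15*(-4)*93 = (16/15)*93 = 496/5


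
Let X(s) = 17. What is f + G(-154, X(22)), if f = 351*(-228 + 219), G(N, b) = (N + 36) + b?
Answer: -3260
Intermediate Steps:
G(N, b) = 36 + N + b (G(N, b) = (36 + N) + b = 36 + N + b)
f = -3159 (f = 351*(-9) = -3159)
f + G(-154, X(22)) = -3159 + (36 - 154 + 17) = -3159 - 101 = -3260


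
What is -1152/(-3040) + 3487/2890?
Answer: 87061/54910 ≈ 1.5855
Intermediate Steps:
-1152/(-3040) + 3487/2890 = -1152*(-1/3040) + 3487*(1/2890) = 36/95 + 3487/2890 = 87061/54910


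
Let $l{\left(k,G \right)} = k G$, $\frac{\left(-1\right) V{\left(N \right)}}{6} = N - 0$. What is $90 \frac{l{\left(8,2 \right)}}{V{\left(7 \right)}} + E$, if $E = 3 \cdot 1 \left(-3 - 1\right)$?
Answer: $- \frac{324}{7} \approx -46.286$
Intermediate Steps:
$V{\left(N \right)} = - 6 N$ ($V{\left(N \right)} = - 6 \left(N - 0\right) = - 6 \left(N + 0\right) = - 6 N$)
$E = -12$ ($E = 3 \left(-4\right) = -12$)
$l{\left(k,G \right)} = G k$
$90 \frac{l{\left(8,2 \right)}}{V{\left(7 \right)}} + E = 90 \frac{2 \cdot 8}{\left(-6\right) 7} - 12 = 90 \frac{16}{-42} - 12 = 90 \cdot 16 \left(- \frac{1}{42}\right) - 12 = 90 \left(- \frac{8}{21}\right) - 12 = - \frac{240}{7} - 12 = - \frac{324}{7}$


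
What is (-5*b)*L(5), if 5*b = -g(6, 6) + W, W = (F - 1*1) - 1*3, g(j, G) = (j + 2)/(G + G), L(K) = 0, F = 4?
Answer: 0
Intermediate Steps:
g(j, G) = (2 + j)/(2*G) (g(j, G) = (2 + j)/((2*G)) = (2 + j)*(1/(2*G)) = (2 + j)/(2*G))
W = 0 (W = (4 - 1*1) - 1*3 = (4 - 1) - 3 = 3 - 3 = 0)
b = -2/15 (b = (-(2 + 6)/(2*6) + 0)/5 = (-8/(2*6) + 0)/5 = (-1*⅔ + 0)/5 = (-⅔ + 0)/5 = (⅕)*(-⅔) = -2/15 ≈ -0.13333)
(-5*b)*L(5) = -5*(-2/15)*0 = (⅔)*0 = 0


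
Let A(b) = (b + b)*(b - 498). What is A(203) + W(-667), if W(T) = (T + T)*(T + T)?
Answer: 1659786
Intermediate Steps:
W(T) = 4*T² (W(T) = (2*T)*(2*T) = 4*T²)
A(b) = 2*b*(-498 + b) (A(b) = (2*b)*(-498 + b) = 2*b*(-498 + b))
A(203) + W(-667) = 2*203*(-498 + 203) + 4*(-667)² = 2*203*(-295) + 4*444889 = -119770 + 1779556 = 1659786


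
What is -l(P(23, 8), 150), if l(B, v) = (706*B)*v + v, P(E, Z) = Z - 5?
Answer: -317850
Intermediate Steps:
P(E, Z) = -5 + Z
l(B, v) = v + 706*B*v (l(B, v) = 706*B*v + v = v + 706*B*v)
-l(P(23, 8), 150) = -150*(1 + 706*(-5 + 8)) = -150*(1 + 706*3) = -150*(1 + 2118) = -150*2119 = -1*317850 = -317850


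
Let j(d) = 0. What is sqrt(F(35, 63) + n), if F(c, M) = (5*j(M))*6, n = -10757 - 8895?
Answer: 34*I*sqrt(17) ≈ 140.19*I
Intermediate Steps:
n = -19652
F(c, M) = 0 (F(c, M) = (5*0)*6 = 0*6 = 0)
sqrt(F(35, 63) + n) = sqrt(0 - 19652) = sqrt(-19652) = 34*I*sqrt(17)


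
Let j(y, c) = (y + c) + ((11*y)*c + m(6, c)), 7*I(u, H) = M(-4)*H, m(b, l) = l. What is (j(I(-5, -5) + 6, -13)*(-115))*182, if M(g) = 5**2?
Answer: -34695960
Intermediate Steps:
M(g) = 25
I(u, H) = 25*H/7 (I(u, H) = (25*H)/7 = 25*H/7)
j(y, c) = y + 2*c + 11*c*y (j(y, c) = (y + c) + ((11*y)*c + c) = (c + y) + (11*c*y + c) = (c + y) + (c + 11*c*y) = y + 2*c + 11*c*y)
(j(I(-5, -5) + 6, -13)*(-115))*182 = ((((25/7)*(-5) + 6) + 2*(-13) + 11*(-13)*((25/7)*(-5) + 6))*(-115))*182 = (((-125/7 + 6) - 26 + 11*(-13)*(-125/7 + 6))*(-115))*182 = ((-83/7 - 26 + 11*(-13)*(-83/7))*(-115))*182 = ((-83/7 - 26 + 11869/7)*(-115))*182 = ((11604/7)*(-115))*182 = -1334460/7*182 = -34695960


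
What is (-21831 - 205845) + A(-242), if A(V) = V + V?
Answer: -228160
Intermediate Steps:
A(V) = 2*V
(-21831 - 205845) + A(-242) = (-21831 - 205845) + 2*(-242) = -227676 - 484 = -228160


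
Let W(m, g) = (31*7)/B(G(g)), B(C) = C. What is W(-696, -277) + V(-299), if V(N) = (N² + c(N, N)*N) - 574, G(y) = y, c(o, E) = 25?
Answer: 22534287/277 ≈ 81351.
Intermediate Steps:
V(N) = -574 + N² + 25*N (V(N) = (N² + 25*N) - 574 = -574 + N² + 25*N)
W(m, g) = 217/g (W(m, g) = (31*7)/g = 217/g)
W(-696, -277) + V(-299) = 217/(-277) + (-574 + (-299)² + 25*(-299)) = 217*(-1/277) + (-574 + 89401 - 7475) = -217/277 + 81352 = 22534287/277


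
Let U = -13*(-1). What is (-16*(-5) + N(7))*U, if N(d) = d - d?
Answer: 1040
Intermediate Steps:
U = 13
N(d) = 0
(-16*(-5) + N(7))*U = (-16*(-5) + 0)*13 = (80 + 0)*13 = 80*13 = 1040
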